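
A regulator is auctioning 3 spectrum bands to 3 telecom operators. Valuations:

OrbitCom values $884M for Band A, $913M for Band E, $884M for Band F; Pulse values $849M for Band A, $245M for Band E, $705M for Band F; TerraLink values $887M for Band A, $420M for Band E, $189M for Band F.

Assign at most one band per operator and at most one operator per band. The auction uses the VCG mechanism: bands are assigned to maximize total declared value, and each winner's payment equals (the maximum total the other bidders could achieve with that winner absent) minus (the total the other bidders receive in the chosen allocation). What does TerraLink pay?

TerraLink pays $144M.

Efficient allocation: OrbitCom→Band E ($913M), Pulse→Band F ($705M), TerraLink→Band A ($887M); total welfare W = $2505M.
TerraLink receives Band A at value $887M, so the others get W − 887 = $1618M.
Without TerraLink: best allocation of the remaining 2 bidders over all 3 bands is OrbitCom→Band E ($913M), Pulse→Band A ($849M), total $1762M.
VCG payment = (others' best without TerraLink) − (others' welfare with TerraLink) = 1762 − 1618 = $144M.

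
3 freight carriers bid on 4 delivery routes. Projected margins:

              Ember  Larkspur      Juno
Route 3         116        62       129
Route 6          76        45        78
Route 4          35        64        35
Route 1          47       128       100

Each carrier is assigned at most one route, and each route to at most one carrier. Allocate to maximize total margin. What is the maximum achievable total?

Optimal: Ember→Route 6 ($76k), Larkspur→Route 1 ($128k), Juno→Route 3 ($129k) — total 76+128+129 = $333k.
Row-greedy (each carrier in turn takes its best remaining route) gives $322k, worse by 11.
Next-best assignment: Ember→Route 3, Larkspur→Route 1, Juno→Route 6 = $322k.
Swapping Ember↔Juno (Ember→Route 3 $116k, Juno→Route 6 $78k) loses 11.
Checked against all permutations: $333k is optimal.

Maximum total: $333k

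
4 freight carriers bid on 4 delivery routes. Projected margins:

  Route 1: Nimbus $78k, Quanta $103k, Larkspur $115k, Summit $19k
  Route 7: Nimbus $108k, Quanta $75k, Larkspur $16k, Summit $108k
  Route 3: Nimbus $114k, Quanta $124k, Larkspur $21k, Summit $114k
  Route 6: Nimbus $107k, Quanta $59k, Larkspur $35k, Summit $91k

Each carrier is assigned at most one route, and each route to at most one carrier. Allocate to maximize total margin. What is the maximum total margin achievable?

Optimal: Nimbus→Route 6 ($107k), Quanta→Route 3 ($124k), Larkspur→Route 1 ($115k), Summit→Route 7 ($108k) — total 107+124+115+108 = $454k.
Row-greedy (each carrier in turn takes its best remaining route) gives $360k, worse by 94.
Next-best assignment: Nimbus→Route 7, Quanta→Route 3, Larkspur→Route 1, Summit→Route 6 = $438k.

Max total: $454k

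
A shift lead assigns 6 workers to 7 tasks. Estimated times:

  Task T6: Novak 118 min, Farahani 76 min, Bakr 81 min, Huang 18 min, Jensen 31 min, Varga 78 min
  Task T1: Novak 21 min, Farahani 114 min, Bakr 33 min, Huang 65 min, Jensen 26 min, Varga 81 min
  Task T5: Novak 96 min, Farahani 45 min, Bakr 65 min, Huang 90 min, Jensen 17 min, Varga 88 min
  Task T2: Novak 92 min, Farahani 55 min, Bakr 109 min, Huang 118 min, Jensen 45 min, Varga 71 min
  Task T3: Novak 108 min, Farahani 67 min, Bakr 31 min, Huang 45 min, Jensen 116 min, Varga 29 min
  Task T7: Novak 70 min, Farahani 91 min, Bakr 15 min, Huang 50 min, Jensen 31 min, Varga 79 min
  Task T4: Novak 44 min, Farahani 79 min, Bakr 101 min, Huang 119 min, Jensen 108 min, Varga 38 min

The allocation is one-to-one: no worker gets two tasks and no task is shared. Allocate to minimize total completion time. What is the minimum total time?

Minimum total: 155 min

Optimal: Novak→Task T1 (21 min), Farahani→Task T2 (55 min), Bakr→Task T7 (15 min), Huang→Task T6 (18 min), Jensen→Task T5 (17 min), Varga→Task T3 (29 min) — total 21+55+15+18+17+29 = 155 min.
Row-greedy (each worker in turn takes its cheapest remaining task) gives 173 min, worse by 18.
Checked against all permutations: 155 min is optimal.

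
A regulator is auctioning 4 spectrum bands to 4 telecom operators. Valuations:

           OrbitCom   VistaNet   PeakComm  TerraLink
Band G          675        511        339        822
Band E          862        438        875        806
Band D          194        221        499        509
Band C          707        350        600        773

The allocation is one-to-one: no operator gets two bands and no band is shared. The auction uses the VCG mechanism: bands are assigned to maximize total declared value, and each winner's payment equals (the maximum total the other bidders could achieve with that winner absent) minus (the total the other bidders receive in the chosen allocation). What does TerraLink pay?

TerraLink pays $221M.

Efficient allocation: OrbitCom→Band E ($862M), VistaNet→Band G ($511M), PeakComm→Band D ($499M), TerraLink→Band C ($773M); total welfare W = $2645M.
TerraLink receives Band C at value $773M, so the others get W − 773 = $1872M.
Without TerraLink: best allocation of the remaining 3 bidders over all 4 bands is OrbitCom→Band C ($707M), VistaNet→Band G ($511M), PeakComm→Band E ($875M), total $2093M.
VCG payment = (others' best without TerraLink) − (others' welfare with TerraLink) = 2093 − 1872 = $221M.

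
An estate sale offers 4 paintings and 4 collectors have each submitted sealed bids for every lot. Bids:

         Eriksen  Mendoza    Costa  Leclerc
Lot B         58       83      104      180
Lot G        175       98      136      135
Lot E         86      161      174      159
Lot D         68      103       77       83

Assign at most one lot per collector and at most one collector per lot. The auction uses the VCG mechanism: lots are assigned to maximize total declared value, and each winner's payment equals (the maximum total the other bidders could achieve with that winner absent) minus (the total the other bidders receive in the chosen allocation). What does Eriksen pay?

Eriksen pays $20.

Efficient allocation: Eriksen→Lot G ($175), Mendoza→Lot D ($103), Costa→Lot E ($174), Leclerc→Lot B ($180); total welfare W = $632.
Eriksen receives Lot G at value $175, so the others get W − 175 = $457.
Without Eriksen: best allocation of the remaining 3 bidders over all 4 lots is Mendoza→Lot E ($161), Costa→Lot G ($136), Leclerc→Lot B ($180), total $477.
VCG payment = (others' best without Eriksen) − (others' welfare with Eriksen) = 477 − 457 = $20.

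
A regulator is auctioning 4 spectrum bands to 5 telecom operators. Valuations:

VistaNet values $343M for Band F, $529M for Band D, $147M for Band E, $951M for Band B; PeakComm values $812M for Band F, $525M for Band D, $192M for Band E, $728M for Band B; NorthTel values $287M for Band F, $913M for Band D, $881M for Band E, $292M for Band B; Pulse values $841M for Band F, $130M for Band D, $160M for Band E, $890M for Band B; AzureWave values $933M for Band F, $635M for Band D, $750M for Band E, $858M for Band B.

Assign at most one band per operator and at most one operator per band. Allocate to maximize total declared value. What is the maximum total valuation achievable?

Max total: $3455M

Optimal: Pulse→Band F ($841M), NorthTel→Band D ($913M), AzureWave→Band E ($750M), VistaNet→Band B ($951M) — total 841+913+750+951 = $3455M.
Row-greedy (each operator in turn takes its best remaining band) gives $2836M, worse by 619.
Next-best assignment: PeakComm→Band F, NorthTel→Band D, AzureWave→Band E, VistaNet→Band B = $3426M.
Swapping Pulse↔NorthTel (Pulse→Band D $130M, NorthTel→Band F $287M) loses 1337.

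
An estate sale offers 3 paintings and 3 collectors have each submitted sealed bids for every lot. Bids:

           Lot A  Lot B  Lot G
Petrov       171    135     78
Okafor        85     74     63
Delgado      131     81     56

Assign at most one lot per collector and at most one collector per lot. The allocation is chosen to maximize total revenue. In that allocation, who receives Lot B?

Petrov receives Lot B.

Optimal: Petrov→Lot B ($135), Okafor→Lot G ($63), Delgado→Lot A ($131) — total 135+63+131 = $329.
Next-best assignment: Petrov→Lot A, Okafor→Lot G, Delgado→Lot B = $315.
Checked against all permutations: $329 is optimal.
Petrov's own top lot is Lot A ($171), but forcing Petrov→Lot A and reassigning the rest optimally gives only $315 — worse by 14.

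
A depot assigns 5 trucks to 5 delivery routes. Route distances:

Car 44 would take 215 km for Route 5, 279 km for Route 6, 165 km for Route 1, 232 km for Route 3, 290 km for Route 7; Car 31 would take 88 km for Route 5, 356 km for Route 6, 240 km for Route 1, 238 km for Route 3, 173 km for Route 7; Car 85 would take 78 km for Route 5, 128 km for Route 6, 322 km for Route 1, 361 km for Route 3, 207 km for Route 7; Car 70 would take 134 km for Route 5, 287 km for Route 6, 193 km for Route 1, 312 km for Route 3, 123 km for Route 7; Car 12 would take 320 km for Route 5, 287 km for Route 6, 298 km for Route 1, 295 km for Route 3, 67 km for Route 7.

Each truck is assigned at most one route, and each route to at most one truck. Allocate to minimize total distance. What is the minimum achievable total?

Minimum total: 708 km

This is the linear assignment problem.
Optimal: Car 44→Route 3 (232 km), Car 31→Route 5 (88 km), Car 85→Route 6 (128 km), Car 70→Route 1 (193 km), Car 12→Route 7 (67 km) — total 232+88+128+193+67 = 708 km.
Row-greedy (each truck in turn takes its cheapest remaining route) gives 799 km, worse by 91.
Swapping Car 85↔Car 31 (Car 85→Route 5 78 km, Car 31→Route 6 356 km) adds 218.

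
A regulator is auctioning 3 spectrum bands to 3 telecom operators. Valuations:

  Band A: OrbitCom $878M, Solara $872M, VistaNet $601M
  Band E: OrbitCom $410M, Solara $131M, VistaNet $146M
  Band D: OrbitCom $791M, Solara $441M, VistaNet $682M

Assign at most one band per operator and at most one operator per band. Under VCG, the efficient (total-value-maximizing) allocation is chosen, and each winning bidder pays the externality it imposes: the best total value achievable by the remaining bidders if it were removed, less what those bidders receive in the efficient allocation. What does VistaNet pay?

VistaNet pays $381M.

Efficient allocation: OrbitCom→Band E ($410M), Solara→Band A ($872M), VistaNet→Band D ($682M); total welfare W = $1964M.
VistaNet receives Band D at value $682M, so the others get W − 682 = $1282M.
Without VistaNet: best allocation of the remaining 2 bidders over all 3 bands is OrbitCom→Band D ($791M), Solara→Band A ($872M), total $1663M.
VCG payment = (others' best without VistaNet) − (others' welfare with VistaNet) = 1663 − 1282 = $381M.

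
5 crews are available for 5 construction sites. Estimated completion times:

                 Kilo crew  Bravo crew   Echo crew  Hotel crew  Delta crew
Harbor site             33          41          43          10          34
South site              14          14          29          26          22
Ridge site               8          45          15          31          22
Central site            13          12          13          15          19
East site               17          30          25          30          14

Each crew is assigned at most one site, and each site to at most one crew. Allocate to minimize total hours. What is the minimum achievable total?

Min total: 59 hours

This is a one-to-one assignment (minimum-cost bipartite matching).
Optimal: Kilo crew→Ridge site (8 hours), Bravo crew→South site (14 hours), Echo crew→Central site (13 hours), Hotel crew→Harbor site (10 hours), Delta crew→East site (14 hours) — total 8+14+13+10+14 = 59 hours.
Min-entry greedy (repeatedly take the single cheapest remaining cell) gives 73 hours, worse by 14.
Next-best assignment: Kilo crew→South site, Bravo crew→Central site, Echo crew→Ridge site, Hotel crew→Harbor site, Delta crew→East site = 65 hours.
No other one-to-one assignment undercuts 59 hours.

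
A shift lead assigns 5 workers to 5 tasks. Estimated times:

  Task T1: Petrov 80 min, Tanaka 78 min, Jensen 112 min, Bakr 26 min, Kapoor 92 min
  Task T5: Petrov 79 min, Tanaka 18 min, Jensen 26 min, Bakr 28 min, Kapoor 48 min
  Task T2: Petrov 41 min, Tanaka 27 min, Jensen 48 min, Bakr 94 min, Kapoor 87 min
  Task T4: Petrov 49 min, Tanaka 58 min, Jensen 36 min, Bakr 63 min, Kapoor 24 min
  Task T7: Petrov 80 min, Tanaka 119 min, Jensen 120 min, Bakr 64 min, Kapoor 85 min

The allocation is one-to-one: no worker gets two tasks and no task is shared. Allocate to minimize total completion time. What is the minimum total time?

Min total: 183 min

Optimal: Petrov→Task T7 (80 min), Tanaka→Task T2 (27 min), Jensen→Task T5 (26 min), Bakr→Task T1 (26 min), Kapoor→Task T4 (24 min) — total 80+27+26+26+24 = 183 min.
Min-entry greedy (repeatedly take the single cheapest remaining cell) gives 229 min, worse by 46.
Next-best assignment: Petrov→Task T7, Tanaka→Task T5, Jensen→Task T2, Bakr→Task T1, Kapoor→Task T4 = 196 min.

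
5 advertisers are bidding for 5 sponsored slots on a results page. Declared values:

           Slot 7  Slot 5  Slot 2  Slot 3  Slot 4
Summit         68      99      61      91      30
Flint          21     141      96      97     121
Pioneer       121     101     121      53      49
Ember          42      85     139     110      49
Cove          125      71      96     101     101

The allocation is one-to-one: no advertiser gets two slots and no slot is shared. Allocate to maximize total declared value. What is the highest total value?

Maximum total: $593

This is a one-to-one assignment (maximum-weight bipartite matching).
Optimal: Summit→Slot 3 ($91), Flint→Slot 5 ($141), Pioneer→Slot 7 ($121), Ember→Slot 2 ($139), Cove→Slot 4 ($101) — total 91+141+121+139+101 = $593.
Column-greedy (each slot in turn goes to its best remaining advertiser) gives $545, worse by 48.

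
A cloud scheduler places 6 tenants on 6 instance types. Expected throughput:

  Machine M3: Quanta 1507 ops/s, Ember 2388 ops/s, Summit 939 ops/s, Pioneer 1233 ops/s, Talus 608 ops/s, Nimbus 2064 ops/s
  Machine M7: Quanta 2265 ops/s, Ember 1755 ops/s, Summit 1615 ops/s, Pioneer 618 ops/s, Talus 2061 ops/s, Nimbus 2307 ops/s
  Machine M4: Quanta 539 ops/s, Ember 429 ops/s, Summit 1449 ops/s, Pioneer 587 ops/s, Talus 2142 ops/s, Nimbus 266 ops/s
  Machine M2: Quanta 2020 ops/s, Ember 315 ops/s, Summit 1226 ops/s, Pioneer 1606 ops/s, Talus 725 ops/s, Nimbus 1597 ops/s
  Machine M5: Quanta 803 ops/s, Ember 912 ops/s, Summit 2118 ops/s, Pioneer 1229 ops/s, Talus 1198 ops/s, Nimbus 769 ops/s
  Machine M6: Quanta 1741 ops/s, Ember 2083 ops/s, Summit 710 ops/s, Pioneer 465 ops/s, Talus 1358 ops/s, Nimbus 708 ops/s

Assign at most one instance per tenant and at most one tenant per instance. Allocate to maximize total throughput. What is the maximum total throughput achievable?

Optimal: Quanta→Machine M6 (1741 ops/s), Ember→Machine M3 (2388 ops/s), Summit→Machine M5 (2118 ops/s), Pioneer→Machine M2 (1606 ops/s), Talus→Machine M4 (2142 ops/s), Nimbus→Machine M7 (2307 ops/s) — total 1741+2388+2118+1606+2142+2307 = 12302 ops/s.
Max-entry greedy (repeatedly take the single best remaining cell) gives 11440 ops/s, worse by 862.
Next-best assignment: Quanta→Machine M7, Ember→Machine M6, Summit→Machine M5, Pioneer→Machine M2, Talus→Machine M4, Nimbus→Machine M3 = 12278 ops/s.
Swapping Quanta↔Nimbus (Quanta→Machine M7 2265 ops/s, Nimbus→Machine M6 708 ops/s) loses 1075.
No other one-to-one assignment exceeds 12302 ops/s.

Max total: 12302 ops/s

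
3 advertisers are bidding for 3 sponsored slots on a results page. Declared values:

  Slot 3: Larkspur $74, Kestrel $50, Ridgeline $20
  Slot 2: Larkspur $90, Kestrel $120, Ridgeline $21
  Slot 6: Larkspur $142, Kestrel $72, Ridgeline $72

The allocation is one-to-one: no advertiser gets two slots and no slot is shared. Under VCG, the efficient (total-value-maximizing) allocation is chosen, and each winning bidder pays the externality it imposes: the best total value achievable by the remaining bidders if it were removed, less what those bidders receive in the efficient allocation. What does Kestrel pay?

Efficient allocation: Larkspur→Slot 6 ($142), Kestrel→Slot 2 ($120), Ridgeline→Slot 3 ($20); total welfare W = $282.
Kestrel receives Slot 2 at value $120, so the others get W − 120 = $162.
Without Kestrel: best allocation of the remaining 2 bidders over all 3 slots is Larkspur→Slot 6 ($142), Ridgeline→Slot 2 ($21), total $163.
VCG payment = (others' best without Kestrel) − (others' welfare with Kestrel) = 163 − 162 = $1.

Kestrel pays $1.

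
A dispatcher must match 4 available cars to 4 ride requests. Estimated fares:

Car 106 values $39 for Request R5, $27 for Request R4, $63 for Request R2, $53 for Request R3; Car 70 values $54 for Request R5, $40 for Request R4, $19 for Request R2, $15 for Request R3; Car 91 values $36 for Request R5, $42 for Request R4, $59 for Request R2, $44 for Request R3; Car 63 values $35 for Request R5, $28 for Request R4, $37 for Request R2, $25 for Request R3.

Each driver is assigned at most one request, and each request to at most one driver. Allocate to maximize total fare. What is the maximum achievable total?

Maximum total: $194

Optimal: Car 106→Request R3 ($53), Car 70→Request R5 ($54), Car 91→Request R2 ($59), Car 63→Request R4 ($28) — total 53+54+59+28 = $194.
Row-greedy (each driver in turn takes its best remaining request) gives $189, worse by 5.
Swapping Car 91↔Car 106 (Car 91→Request R3 $44, Car 106→Request R2 $63) loses 5.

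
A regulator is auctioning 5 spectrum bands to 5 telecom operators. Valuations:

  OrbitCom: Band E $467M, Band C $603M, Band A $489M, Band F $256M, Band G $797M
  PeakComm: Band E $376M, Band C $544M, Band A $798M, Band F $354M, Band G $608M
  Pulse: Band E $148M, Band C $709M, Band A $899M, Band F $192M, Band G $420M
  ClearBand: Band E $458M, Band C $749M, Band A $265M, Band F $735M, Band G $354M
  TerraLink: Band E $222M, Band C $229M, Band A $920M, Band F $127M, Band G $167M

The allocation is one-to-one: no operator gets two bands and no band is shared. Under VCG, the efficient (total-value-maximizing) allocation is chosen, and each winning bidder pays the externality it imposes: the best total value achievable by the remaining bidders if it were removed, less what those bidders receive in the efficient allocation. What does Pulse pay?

Efficient allocation: OrbitCom→Band G ($797M), PeakComm→Band E ($376M), Pulse→Band C ($709M), ClearBand→Band F ($735M), TerraLink→Band A ($920M); total welfare W = $3537M.
Pulse receives Band C at value $709M, so the others get W − 709 = $2828M.
Without Pulse: best allocation of the remaining 4 bidders over all 5 bands is OrbitCom→Band G ($797M), PeakComm→Band C ($544M), ClearBand→Band F ($735M), TerraLink→Band A ($920M), total $2996M.
VCG payment = (others' best without Pulse) − (others' welfare with Pulse) = 2996 − 2828 = $168M.

Pulse pays $168M.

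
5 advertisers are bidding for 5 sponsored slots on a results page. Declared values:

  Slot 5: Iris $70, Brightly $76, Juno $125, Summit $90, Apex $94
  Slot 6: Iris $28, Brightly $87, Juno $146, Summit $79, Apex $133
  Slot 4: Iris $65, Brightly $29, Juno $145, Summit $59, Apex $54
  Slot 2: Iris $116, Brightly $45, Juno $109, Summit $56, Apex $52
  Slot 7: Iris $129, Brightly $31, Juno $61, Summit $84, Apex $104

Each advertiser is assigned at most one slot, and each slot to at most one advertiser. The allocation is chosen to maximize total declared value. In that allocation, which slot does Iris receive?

Iris receives Slot 2.

Optimal: Iris→Slot 2 ($116), Brightly→Slot 5 ($76), Juno→Slot 4 ($145), Summit→Slot 7 ($84), Apex→Slot 6 ($133) — total 116+76+145+84+133 = $554.
Max-entry greedy (repeatedly take the single best remaining cell) gives $473, worse by 81.
Next-best assignment: Iris→Slot 2, Brightly→Slot 6, Juno→Slot 4, Summit→Slot 5, Apex→Slot 7 = $542.
Iris's own top slot is Slot 7 ($129), but forcing Iris→Slot 7 and reassigning the rest optimally gives only $542 — worse by 12.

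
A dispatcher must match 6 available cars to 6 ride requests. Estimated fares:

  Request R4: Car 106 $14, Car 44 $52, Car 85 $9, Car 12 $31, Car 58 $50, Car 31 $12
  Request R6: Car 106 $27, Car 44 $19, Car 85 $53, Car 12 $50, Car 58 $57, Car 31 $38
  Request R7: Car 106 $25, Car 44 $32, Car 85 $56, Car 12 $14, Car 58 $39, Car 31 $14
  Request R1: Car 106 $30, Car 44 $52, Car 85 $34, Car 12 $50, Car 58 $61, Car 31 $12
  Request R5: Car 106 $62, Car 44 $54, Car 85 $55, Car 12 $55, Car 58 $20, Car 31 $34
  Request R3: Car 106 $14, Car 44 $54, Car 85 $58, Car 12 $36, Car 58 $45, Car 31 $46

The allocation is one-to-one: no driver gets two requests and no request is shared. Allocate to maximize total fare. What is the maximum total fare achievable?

This is a one-to-one assignment (maximum-weight bipartite matching).
Optimal: Car 106→Request R5 ($62), Car 44→Request R4 ($52), Car 85→Request R7 ($56), Car 12→Request R6 ($50), Car 58→Request R1 ($61), Car 31→Request R3 ($46) — total 62+52+56+50+61+46 = $327.
Max-entry greedy (repeatedly take the single best remaining cell) gives $297, worse by 30.

Maximum total: $327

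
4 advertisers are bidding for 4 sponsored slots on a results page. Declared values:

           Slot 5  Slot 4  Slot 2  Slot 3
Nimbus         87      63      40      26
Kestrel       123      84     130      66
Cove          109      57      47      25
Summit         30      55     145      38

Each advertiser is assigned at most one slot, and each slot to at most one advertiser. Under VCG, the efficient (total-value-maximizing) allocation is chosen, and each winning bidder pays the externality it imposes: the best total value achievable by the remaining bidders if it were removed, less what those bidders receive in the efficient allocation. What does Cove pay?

Cove pays $57.

Efficient allocation: Nimbus→Slot 4 ($63), Kestrel→Slot 3 ($66), Cove→Slot 5 ($109), Summit→Slot 2 ($145); total welfare W = $383.
Cove receives Slot 5 at value $109, so the others get W − 109 = $274.
Without Cove: best allocation of the remaining 3 bidders over all 4 slots is Nimbus→Slot 4 ($63), Kestrel→Slot 5 ($123), Summit→Slot 2 ($145), total $331.
VCG payment = (others' best without Cove) − (others' welfare with Cove) = 331 − 274 = $57.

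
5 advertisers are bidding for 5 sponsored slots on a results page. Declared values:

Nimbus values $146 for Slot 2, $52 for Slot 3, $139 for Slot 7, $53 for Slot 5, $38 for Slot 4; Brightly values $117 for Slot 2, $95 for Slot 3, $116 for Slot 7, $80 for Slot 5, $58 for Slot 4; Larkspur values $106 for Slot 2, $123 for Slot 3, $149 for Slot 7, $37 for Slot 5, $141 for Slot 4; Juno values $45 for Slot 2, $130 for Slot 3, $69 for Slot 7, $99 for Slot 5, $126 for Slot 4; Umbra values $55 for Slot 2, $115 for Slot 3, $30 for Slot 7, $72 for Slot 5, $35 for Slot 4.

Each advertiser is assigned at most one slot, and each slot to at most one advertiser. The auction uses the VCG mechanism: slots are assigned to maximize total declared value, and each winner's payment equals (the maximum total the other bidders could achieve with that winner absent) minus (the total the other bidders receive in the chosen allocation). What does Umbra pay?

Efficient allocation: Nimbus→Slot 2 ($146), Brightly→Slot 7 ($116), Larkspur→Slot 4 ($141), Juno→Slot 5 ($99), Umbra→Slot 3 ($115); total welfare W = $617.
Umbra receives Slot 3 at value $115, so the others get W − 115 = $502.
Without Umbra: best allocation of the remaining 4 bidders over all 5 slots is Nimbus→Slot 2 ($146), Brightly→Slot 7 ($116), Larkspur→Slot 4 ($141), Juno→Slot 3 ($130), total $533.
VCG payment = (others' best without Umbra) − (others' welfare with Umbra) = 533 − 502 = $31.

Umbra pays $31.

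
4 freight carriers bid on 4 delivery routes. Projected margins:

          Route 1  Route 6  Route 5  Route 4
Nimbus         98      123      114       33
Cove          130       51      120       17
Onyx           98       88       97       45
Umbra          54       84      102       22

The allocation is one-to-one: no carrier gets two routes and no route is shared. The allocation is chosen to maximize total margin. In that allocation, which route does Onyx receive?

This is the linear assignment problem.
Optimal: Nimbus→Route 6 ($123k), Cove→Route 1 ($130k), Onyx→Route 4 ($45k), Umbra→Route 5 ($102k) — total 123+130+45+102 = $400k.
Row-greedy (each carrier in turn takes its best remaining route) gives $372k, worse by 28.
Next-best assignment: Nimbus→Route 5, Cove→Route 1, Onyx→Route 4, Umbra→Route 6 = $373k.
Checked against all permutations: $400k is optimal.
Onyx's own top route is Route 1 ($98k), but forcing Onyx→Route 1 and reassigning the rest optimally gives only $363k — worse by 37.

Onyx receives Route 4.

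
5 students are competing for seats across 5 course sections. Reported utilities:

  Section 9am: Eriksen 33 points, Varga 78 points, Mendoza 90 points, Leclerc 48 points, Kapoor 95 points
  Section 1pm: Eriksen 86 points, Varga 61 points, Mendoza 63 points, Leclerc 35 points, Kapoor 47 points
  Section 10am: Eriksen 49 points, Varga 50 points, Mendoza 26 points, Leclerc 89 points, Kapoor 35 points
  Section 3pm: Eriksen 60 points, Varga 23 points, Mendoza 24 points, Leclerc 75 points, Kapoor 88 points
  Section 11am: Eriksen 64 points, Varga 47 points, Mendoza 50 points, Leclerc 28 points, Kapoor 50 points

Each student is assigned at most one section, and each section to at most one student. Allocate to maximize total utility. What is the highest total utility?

Maximum total: 400 points

This is the linear assignment problem.
Optimal: Eriksen→Section 1pm (86 points), Varga→Section 11am (47 points), Mendoza→Section 9am (90 points), Leclerc→Section 10am (89 points), Kapoor→Section 3pm (88 points) — total 86+47+90+89+88 = 400 points.
Swapping Varga↔Kapoor (Varga→Section 3pm 23 points, Kapoor→Section 11am 50 points) loses 62.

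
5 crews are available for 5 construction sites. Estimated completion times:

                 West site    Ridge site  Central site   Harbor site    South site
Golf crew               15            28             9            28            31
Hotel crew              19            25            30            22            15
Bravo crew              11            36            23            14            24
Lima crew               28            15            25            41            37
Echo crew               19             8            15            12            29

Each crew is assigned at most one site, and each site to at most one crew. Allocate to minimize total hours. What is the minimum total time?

Optimal: Golf crew→Central site (9 hours), Hotel crew→South site (15 hours), Bravo crew→West site (11 hours), Lima crew→Ridge site (15 hours), Echo crew→Harbor site (12 hours) — total 9+15+11+15+12 = 62 hours.
No other one-to-one assignment undercuts 62 hours.

Minimum total: 62 hours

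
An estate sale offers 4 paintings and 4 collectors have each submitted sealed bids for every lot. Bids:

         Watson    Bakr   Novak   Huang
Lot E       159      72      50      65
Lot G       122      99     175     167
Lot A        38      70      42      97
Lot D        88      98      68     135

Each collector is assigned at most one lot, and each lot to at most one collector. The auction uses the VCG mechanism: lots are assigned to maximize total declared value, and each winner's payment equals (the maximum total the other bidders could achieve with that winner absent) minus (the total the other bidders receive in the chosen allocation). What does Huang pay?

Efficient allocation: Watson→Lot E ($159), Bakr→Lot A ($70), Novak→Lot G ($175), Huang→Lot D ($135); total welfare W = $539.
Huang receives Lot D at value $135, so the others get W − 135 = $404.
Without Huang: best allocation of the remaining 3 bidders over all 4 lots is Watson→Lot E ($159), Bakr→Lot D ($98), Novak→Lot G ($175), total $432.
VCG payment = (others' best without Huang) − (others' welfare with Huang) = 432 − 404 = $28.

Huang pays $28.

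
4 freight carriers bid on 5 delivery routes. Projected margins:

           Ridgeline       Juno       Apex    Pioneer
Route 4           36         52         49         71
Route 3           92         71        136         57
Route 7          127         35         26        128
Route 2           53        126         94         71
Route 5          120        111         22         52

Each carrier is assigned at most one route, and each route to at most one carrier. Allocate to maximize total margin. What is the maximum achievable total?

Maximum total: $510k

This is a one-to-one assignment (maximum-weight bipartite matching).
Optimal: Ridgeline→Route 5 ($120k), Juno→Route 2 ($126k), Apex→Route 3 ($136k), Pioneer→Route 7 ($128k) — total 120+126+136+128 = $510k.
Row-greedy (each carrier in turn takes its best remaining route) gives $460k, worse by 50.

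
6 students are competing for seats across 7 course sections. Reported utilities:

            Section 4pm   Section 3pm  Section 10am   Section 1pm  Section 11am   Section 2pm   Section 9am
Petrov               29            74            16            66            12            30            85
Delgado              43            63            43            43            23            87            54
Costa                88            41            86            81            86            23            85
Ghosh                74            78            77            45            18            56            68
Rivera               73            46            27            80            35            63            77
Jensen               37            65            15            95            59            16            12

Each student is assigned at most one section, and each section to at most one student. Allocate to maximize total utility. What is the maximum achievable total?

Max total: 504 points

Optimal: Petrov→Section 9am (85 points), Delgado→Section 2pm (87 points), Costa→Section 10am (86 points), Ghosh→Section 3pm (78 points), Rivera→Section 4pm (73 points), Jensen→Section 1pm (95 points) — total 85+87+86+78+73+95 = 504 points.
Column-greedy (each section in turn goes to its best remaining student) gives 369 points, worse by 135.
Swapping Delgado↔Costa (Delgado→Section 10am 43 points, Costa→Section 2pm 23 points) loses 107.
No other one-to-one assignment exceeds 504 points.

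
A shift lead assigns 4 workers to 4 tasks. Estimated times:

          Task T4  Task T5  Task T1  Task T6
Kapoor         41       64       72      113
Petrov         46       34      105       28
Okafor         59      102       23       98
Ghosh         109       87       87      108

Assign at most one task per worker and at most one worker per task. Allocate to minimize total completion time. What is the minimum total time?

This is a one-to-one assignment (minimum-cost bipartite matching).
Optimal: Kapoor→Task T4 (41 min), Petrov→Task T6 (28 min), Okafor→Task T1 (23 min), Ghosh→Task T5 (87 min) — total 41+28+23+87 = 179 min.
Column-greedy (each task in turn goes to its cheapest remaining worker) gives 206 min, worse by 27.
Next-best assignment: Kapoor→Task T4, Petrov→Task T5, Okafor→Task T1, Ghosh→Task T6 = 206 min.

Min total: 179 min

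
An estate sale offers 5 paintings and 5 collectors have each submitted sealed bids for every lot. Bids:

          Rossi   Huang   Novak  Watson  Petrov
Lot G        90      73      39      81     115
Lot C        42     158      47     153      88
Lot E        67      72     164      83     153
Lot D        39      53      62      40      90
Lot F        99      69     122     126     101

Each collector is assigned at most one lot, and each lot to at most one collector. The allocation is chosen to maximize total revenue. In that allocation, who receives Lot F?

Optimal: Rossi→Lot G ($90), Huang→Lot C ($158), Novak→Lot E ($164), Watson→Lot F ($126), Petrov→Lot D ($90) — total 90+158+164+126+90 = $628.
Column-greedy (each lot in turn goes to its best remaining collector) gives $576, worse by 52.
Checked against all permutations: $628 is optimal.
Watson's own top lot is Lot C ($153), but forcing Watson→Lot C and reassigning the rest optimally gives only $584 — worse by 44.

Watson receives Lot F.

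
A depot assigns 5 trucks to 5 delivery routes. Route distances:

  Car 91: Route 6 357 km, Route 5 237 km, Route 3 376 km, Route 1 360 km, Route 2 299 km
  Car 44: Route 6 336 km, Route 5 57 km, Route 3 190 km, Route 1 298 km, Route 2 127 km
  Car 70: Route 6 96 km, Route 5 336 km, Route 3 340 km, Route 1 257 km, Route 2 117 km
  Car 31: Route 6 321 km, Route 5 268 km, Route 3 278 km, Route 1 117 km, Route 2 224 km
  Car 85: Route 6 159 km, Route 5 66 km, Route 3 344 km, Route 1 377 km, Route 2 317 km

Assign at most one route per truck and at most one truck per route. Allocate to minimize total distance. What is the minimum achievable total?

Min total: 768 km

Treat this as an assignment problem: match each truck to one route.
Optimal: Car 91→Route 2 (299 km), Car 44→Route 3 (190 km), Car 70→Route 6 (96 km), Car 31→Route 1 (117 km), Car 85→Route 5 (66 km) — total 299+190+96+117+66 = 768 km.
Column-greedy (each route in turn goes to its cheapest remaining truck) gives 1108 km, worse by 340.
Every other assignment is strictly worse.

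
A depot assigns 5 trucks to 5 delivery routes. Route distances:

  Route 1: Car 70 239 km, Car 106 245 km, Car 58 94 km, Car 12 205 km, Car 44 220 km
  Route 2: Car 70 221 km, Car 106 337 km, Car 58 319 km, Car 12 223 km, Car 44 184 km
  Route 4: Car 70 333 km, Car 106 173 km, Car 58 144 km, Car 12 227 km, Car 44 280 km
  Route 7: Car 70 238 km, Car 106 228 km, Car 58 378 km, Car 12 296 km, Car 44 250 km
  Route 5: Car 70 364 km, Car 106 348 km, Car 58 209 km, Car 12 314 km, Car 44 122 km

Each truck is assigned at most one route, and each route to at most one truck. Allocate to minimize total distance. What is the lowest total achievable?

Optimal: Car 70→Route 7 (238 km), Car 106→Route 4 (173 km), Car 58→Route 1 (94 km), Car 12→Route 2 (223 km), Car 44→Route 5 (122 km) — total 238+173+94+223+122 = 850 km.
Column-greedy (each route in turn goes to its cheapest remaining truck) gives 1003 km, worse by 153.
Swapping Car 106↔Car 12 (Car 106→Route 2 337 km, Car 12→Route 4 227 km) adds 168.

Min total: 850 km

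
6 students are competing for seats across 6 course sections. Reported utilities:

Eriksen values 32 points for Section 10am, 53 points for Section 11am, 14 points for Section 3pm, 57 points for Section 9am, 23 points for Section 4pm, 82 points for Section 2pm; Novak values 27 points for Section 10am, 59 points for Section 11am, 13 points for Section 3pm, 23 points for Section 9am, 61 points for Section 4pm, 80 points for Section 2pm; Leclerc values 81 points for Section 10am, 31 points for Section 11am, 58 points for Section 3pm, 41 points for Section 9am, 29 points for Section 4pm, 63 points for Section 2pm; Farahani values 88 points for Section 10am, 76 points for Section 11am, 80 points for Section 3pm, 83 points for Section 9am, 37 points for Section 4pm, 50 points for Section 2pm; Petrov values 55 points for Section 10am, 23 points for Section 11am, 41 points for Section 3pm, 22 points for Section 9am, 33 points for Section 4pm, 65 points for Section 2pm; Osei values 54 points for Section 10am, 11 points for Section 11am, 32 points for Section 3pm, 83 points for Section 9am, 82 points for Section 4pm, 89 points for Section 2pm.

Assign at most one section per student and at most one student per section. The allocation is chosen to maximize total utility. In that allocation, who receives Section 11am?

Novak receives Section 11am.

Optimal: Eriksen→Section 2pm (82 points), Novak→Section 11am (59 points), Leclerc→Section 10am (81 points), Farahani→Section 9am (83 points), Petrov→Section 3pm (41 points), Osei→Section 4pm (82 points) — total 82+59+81+83+41+82 = 428 points.
Row-greedy (each student in turn takes its best remaining section) gives 359 points, worse by 69.
Next-best assignment: Eriksen→Section 9am, Novak→Section 11am, Leclerc→Section 10am, Farahani→Section 3pm, Petrov→Section 2pm, Osei→Section 4pm = 424 points.
Every other assignment is strictly worse.
Novak's own top section is Section 2pm (80 points), but forcing Novak→Section 2pm and reassigning the rest optimally gives only 420 points — worse by 8.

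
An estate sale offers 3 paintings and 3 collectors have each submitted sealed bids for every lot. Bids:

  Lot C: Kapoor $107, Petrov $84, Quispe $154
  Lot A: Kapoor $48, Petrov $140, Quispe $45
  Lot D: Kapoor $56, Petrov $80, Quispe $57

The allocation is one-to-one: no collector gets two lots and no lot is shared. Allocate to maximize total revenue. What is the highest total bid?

Maximum total: $350

Optimal: Kapoor→Lot D ($56), Petrov→Lot A ($140), Quispe→Lot C ($154) — total 56+140+154 = $350.
Row-greedy (each collector in turn takes its best remaining lot) gives $304, worse by 46.
Next-best assignment: Kapoor→Lot C, Petrov→Lot A, Quispe→Lot D = $304.
Swapping Kapoor↔Quispe (Kapoor→Lot C $107, Quispe→Lot D $57) loses 46.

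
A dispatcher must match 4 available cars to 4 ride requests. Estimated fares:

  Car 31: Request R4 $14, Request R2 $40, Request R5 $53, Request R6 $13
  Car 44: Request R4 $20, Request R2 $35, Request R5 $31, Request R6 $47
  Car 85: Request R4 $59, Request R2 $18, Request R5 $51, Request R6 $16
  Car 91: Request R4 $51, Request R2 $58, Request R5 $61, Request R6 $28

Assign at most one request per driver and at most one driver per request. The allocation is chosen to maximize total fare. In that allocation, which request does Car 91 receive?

This is the linear assignment problem.
Optimal: Car 31→Request R5 ($53), Car 44→Request R6 ($47), Car 85→Request R4 ($59), Car 91→Request R2 ($58) — total 53+47+59+58 = $217.
Max-entry greedy (repeatedly take the single best remaining cell) gives $207, worse by 10.
Next-best assignment: Car 31→Request R2, Car 44→Request R6, Car 85→Request R4, Car 91→Request R5 = $207.
Car 91's own top request is Request R5 ($61), but forcing Car 91→Request R5 and reassigning the rest optimally gives only $207 — worse by 10.

Car 91 receives Request R2.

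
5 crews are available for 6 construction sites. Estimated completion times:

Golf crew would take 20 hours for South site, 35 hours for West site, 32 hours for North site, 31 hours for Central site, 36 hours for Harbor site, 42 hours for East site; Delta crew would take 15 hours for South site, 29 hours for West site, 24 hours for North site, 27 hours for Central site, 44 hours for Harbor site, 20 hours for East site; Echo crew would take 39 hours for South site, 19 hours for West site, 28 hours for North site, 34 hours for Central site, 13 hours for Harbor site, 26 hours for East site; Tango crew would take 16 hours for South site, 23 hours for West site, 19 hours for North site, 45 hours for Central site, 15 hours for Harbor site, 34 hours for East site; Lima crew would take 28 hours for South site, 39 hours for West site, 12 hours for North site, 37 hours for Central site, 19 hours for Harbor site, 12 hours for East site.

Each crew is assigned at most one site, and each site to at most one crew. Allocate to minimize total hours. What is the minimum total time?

This is the linear assignment problem.
Optimal: Golf crew→South site (20 hours), Delta crew→East site (20 hours), Echo crew→West site (19 hours), Tango crew→Harbor site (15 hours), Lima crew→North site (12 hours) — total 20+20+19+15+12 = 86 hours.
Min-entry greedy (repeatedly take the single cheapest remaining cell) gives 94 hours, worse by 8.

Minimum total: 86 hours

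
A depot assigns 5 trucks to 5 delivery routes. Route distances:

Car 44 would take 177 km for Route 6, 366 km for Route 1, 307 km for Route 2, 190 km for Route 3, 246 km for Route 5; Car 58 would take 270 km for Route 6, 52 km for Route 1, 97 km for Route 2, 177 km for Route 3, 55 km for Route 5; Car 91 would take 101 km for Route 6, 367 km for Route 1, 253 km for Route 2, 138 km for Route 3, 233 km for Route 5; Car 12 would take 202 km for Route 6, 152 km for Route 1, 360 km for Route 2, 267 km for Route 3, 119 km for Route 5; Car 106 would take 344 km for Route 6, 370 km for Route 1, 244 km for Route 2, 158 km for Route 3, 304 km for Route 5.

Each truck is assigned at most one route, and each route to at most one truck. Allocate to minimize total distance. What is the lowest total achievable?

Treat this as an assignment problem: match each truck to one route.
Optimal: Car 44→Route 3 (190 km), Car 58→Route 1 (52 km), Car 91→Route 6 (101 km), Car 12→Route 5 (119 km), Car 106→Route 2 (244 km) — total 190+52+101+119+244 = 706 km.
Row-greedy (each truck in turn takes its cheapest remaining route) gives 730 km, worse by 24.
Swapping Car 58↔Car 106 (Car 58→Route 2 97 km, Car 106→Route 1 370 km) adds 171.
Checked against all permutations: 706 km is optimal.

Minimum total: 706 km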